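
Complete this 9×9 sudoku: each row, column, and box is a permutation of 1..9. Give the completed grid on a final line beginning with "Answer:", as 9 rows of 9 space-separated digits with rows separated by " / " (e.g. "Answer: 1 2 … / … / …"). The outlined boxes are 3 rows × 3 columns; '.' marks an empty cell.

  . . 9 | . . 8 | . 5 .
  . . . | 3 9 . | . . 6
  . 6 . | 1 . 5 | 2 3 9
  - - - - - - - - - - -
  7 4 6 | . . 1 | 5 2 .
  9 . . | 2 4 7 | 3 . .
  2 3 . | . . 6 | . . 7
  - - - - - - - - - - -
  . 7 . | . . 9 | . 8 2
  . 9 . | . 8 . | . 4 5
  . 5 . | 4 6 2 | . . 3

Step 1. [r2c7∈{1,4,7,8}] 8 has one home in box 3: r2c7. So r2c7=8.
Step 2. [r7c5∈{1,3,5}] across col 5, 1 lands solely at r7c5, so r7c5=1.
Step 3. [r1c1∈{1,3,4}] 3 has one home in row 1: r1c1. So r1c1=3.
Step 4. [r5c2∈{1,8}] r5c2 is the only open cell in col 2 admitting 8 ⇒ r5c2=8.
Step 5. [r5c9∈{1}] r5c9 is down to just 1, so r5c9=1.
Step 6. [r6c3∈{1,5}] in row 6, 1 fits only at r6c3, so r6c3=1.
Step 7. [r6c8∈{9}] r6c8 has the single candidate 9 ⇒ r6c8=9.
Step 8. [r3c5∈{7}] r3c5 has the single candidate 7. So r3c5=7.
Step 9. [r1c7∈{1,4,7}] in row 1, 7 fits only at r1c7 ⇒ r1c7=7.
Step 10. [r2c8∈{1}] only 1 remains possible at r2c8. So r2c8=1.
Step 11. [r2c3∈{2,4,5,7}] r2c3 is the only open cell in row 2 admitting 7 ⇒ r2c3=7.
Step 12. [r6c4∈{5,8}] row 6 places 8 nowhere but r6c4. So r6c4=8.
Step 13. [r7c3∈{3,4}] r7c3 is the only open cell in row 7 admitting 3, so r7c3=3.
Step 14. [r7c1∈{4,6}] 4 has one home in row 7: r7c1 ⇒ r7c1=4.
Step 15. [r3c1∈{8}] r3c1 has the single candidate 8. So r3c1=8.
Step 16. [r9c1∈{1}] r9c1 has the single candidate 1, so r9c1=1.
Step 17. [r1c2∈{1,2}] r1c2 is the only open cell in row 1 admitting 1, so r1c2=1.
Step 18. [r8c7∈{1,6}] row 8 places 1 nowhere but r8c7, so r8c7=1.
Step 19. [r4c4∈{9}] r4c4 is down to just 9. So r4c4=9.
Step 20. [r2c6∈{4}] r2c6 has the single candidate 4. So r2c6=4.
Step 21. [r7c4∈{5}] r7c4 is down to just 5, so r7c4=5.
Step 22. [r7c7∈{6}] r7c7 is down to just 6, so r7c7=6.
Step 23. [r5c8∈{6}] r5c8 is down to just 6 ⇒ r5c8=6.
Step 24. [r1c4∈{6}] r1c4 is down to just 6 ⇒ r1c4=6.
Step 25. [r6c5∈{5}] r6c5 has the single candidate 5, so r6c5=5.
Step 26. [r4c5∈{3}] only 3 remains possible at r4c5. So r4c5=3.
Step 27. [r1c9∈{4}] nothing but 4 survives at r1c9 ⇒ r1c9=4.
Step 28. [r2c1∈{5}] r2c1 has the single candidate 5. So r2c1=5.
Step 29. [r8c6∈{3}] nothing but 3 survives at r8c6. So r8c6=3.
Step 30. [r1c5∈{2}] only 2 remains possible at r1c5 ⇒ r1c5=2.
Step 31. [r9c8∈{7}] r9c8 has the single candidate 7, so r9c8=7.
Step 32. [r8c3∈{2}] nothing but 2 survives at r8c3 ⇒ r8c3=2.
Step 33. [r6c7∈{4}] only 4 remains possible at r6c7, so r6c7=4.
Step 34. [r9c7∈{9}] r9c7 is down to just 9, so r9c7=9.
Step 35. [r4c9∈{8}] r4c9 has the single candidate 8, so r4c9=8.
Step 36. [r5c3∈{5}] nothing but 5 survives at r5c3, so r5c3=5.
Step 37. [r9c3∈{8}] r9c3 is down to just 8 ⇒ r9c3=8.
Step 38. [r8c1∈{6}] r8c1's peers cover all but 6, so r8c1=6.
Step 39. [r3c3∈{4}] r3c3 has the single candidate 4 ⇒ r3c3=4.
Step 40. [r2c2∈{2}] only 2 remains possible at r2c2 ⇒ r2c2=2.
Step 41. [r8c4∈{7}] r8c4 is down to just 7 ⇒ r8c4=7.

Answer: 3 1 9 6 2 8 7 5 4 / 5 2 7 3 9 4 8 1 6 / 8 6 4 1 7 5 2 3 9 / 7 4 6 9 3 1 5 2 8 / 9 8 5 2 4 7 3 6 1 / 2 3 1 8 5 6 4 9 7 / 4 7 3 5 1 9 6 8 2 / 6 9 2 7 8 3 1 4 5 / 1 5 8 4 6 2 9 7 3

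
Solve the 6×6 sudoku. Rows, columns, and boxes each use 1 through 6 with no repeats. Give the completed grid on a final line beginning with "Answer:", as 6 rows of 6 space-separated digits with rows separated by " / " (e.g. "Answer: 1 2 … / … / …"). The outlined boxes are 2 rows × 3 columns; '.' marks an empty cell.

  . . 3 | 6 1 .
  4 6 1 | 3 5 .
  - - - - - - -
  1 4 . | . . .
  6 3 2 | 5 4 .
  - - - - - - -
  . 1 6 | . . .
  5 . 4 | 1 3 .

Step 1. [r5c5∈{2}] r5c5 is down to just 2 ⇒ r5c5=2.
Step 2. [r2c6∈{2}] r2c6 is down to just 2 ⇒ r2c6=2.
Step 3. [r3c6∈{3,6}] across row 3, 3 lands solely at r3c6. So r3c6=3.
Step 4. [r1c6∈{4}] nothing but 4 survives at r1c6, so r1c6=4.
Step 5. [r1c1∈{2}] only 2 remains possible at r1c1, so r1c1=2.
Step 6. [r3c5∈{6}] r3c5 is down to just 6 ⇒ r3c5=6.
Step 7. [r4c6∈{1}] nothing but 1 survives at r4c6 ⇒ r4c6=1.
Step 8. [r5c6∈{5}] only 5 remains possible at r5c6 ⇒ r5c6=5.
Step 9. [r6c6∈{6}] nothing but 6 survives at r6c6 ⇒ r6c6=6.
Step 10. [r5c4∈{4}] r5c4's peers cover all but 4. So r5c4=4.
Step 11. [r3c3∈{5}] r3c3 has the single candidate 5, so r3c3=5.
Step 12. [r3c4∈{2}] r3c4 is down to just 2 ⇒ r3c4=2.
Step 13. [r5c1∈{3}] nothing but 3 survives at r5c1, so r5c1=3.
Step 14. [r6c2∈{2}] r6c2's peers cover all but 2. So r6c2=2.
Step 15. [r1c2∈{5}] nothing but 5 survives at r1c2. So r1c2=5.

Answer: 2 5 3 6 1 4 / 4 6 1 3 5 2 / 1 4 5 2 6 3 / 6 3 2 5 4 1 / 3 1 6 4 2 5 / 5 2 4 1 3 6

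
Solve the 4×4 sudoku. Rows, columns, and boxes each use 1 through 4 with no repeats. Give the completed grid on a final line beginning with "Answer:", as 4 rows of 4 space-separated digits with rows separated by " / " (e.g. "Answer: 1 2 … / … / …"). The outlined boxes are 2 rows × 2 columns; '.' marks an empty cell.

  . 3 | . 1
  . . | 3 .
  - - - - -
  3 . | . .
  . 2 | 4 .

Step 1. [r1c3∈{2}] r1c3's peers cover all but 2, so r1c3=2.
Step 2. [r3c2∈{1,4}] r3c2 is the only open cell in row 3 admitting 4 ⇒ r3c2=4.
Step 3. [r2c1∈{1,2,4}] 2 has one home in row 2: r2c1, so r2c1=2.
Step 4. [r2c4∈{4}] r2c4's peers cover all but 4. So r2c4=4.
Step 5. [r3c3∈{1}] only 1 remains possible at r3c3 ⇒ r3c3=1.
Step 6. [r4c4∈{3}] nothing but 3 survives at r4c4. So r4c4=3.
Step 7. [r3c4∈{2}] r3c4 is down to just 2 ⇒ r3c4=2.
Step 8. [r1c1∈{4}] nothing but 4 survives at r1c1 ⇒ r1c1=4.
Step 9. [r2c2∈{1}] nothing but 1 survives at r2c2. So r2c2=1.
Step 10. [r4c1∈{1}] r4c1 is down to just 1. So r4c1=1.

Answer: 4 3 2 1 / 2 1 3 4 / 3 4 1 2 / 1 2 4 3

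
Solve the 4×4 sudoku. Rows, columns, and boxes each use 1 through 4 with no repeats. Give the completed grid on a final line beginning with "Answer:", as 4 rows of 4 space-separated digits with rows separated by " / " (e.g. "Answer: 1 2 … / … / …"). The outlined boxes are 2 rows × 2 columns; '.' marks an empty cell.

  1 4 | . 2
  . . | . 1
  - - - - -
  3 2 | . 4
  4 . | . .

Step 1. [r1c3∈{3}] nothing but 3 survives at r1c3. So r1c3=3.
Step 2. [r3c3∈{1}] r3c3 has the single candidate 1, so r3c3=1.
Step 3. [r2c1∈{2}] r2c1's peers cover all but 2. So r2c1=2.
Step 4. [r2c2∈{3}] r2c2's peers cover all but 3, so r2c2=3.
Step 5. [r2c3∈{4}] nothing but 4 survives at r2c3, so r2c3=4.
Step 6. [r4c4∈{3}] r4c4 has the single candidate 3, so r4c4=3.
Step 7. [r4c2∈{1}] nothing but 1 survives at r4c2. So r4c2=1.
Step 8. [r4c3∈{2}] r4c3's peers cover all but 2, so r4c3=2.

Answer: 1 4 3 2 / 2 3 4 1 / 3 2 1 4 / 4 1 2 3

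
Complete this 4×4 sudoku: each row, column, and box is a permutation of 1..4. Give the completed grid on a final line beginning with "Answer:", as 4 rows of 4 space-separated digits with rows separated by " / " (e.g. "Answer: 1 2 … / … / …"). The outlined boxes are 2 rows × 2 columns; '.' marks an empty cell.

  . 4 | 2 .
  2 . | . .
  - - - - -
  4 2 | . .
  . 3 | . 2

Step 1. [r2c4∈{1,3,4}] in col 4, 4 fits only at r2c4 ⇒ r2c4=4.
Step 2. [r2c3∈{1,3}] in row 2, 3 fits only at r2c3 ⇒ r2c3=3.
Step 3. [r3c3∈{1}] r3c3's peers cover all but 1. So r3c3=1.
Step 4. [r1c1∈{1,3}] 3 has one home in row 1: r1c1 ⇒ r1c1=3.
Step 5. [r4c1∈{1}] nothing but 1 survives at r4c1 ⇒ r4c1=1.
Step 6. [r3c4∈{3}] r3c4's peers cover all but 3, so r3c4=3.
Step 7. [r4c3∈{4}] r4c3 has the single candidate 4, so r4c3=4.
Step 8. [r1c4∈{1}] r1c4 is down to just 1 ⇒ r1c4=1.
Step 9. [r2c2∈{1}] r2c2's peers cover all but 1, so r2c2=1.

Answer: 3 4 2 1 / 2 1 3 4 / 4 2 1 3 / 1 3 4 2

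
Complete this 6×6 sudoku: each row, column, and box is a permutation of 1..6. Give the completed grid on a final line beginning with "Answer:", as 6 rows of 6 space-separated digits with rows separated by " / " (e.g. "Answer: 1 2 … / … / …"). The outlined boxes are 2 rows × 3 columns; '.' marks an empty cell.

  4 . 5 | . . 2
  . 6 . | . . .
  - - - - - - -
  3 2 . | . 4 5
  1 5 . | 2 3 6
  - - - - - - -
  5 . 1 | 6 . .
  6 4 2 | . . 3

Step 1. [r2c6∈{1,4}] 1 has one home in col 6: r2c6 ⇒ r2c6=1.
Step 2. [r2c5∈{5}] nothing but 5 survives at r2c5 ⇒ r2c5=5.
Step 3. [r1c4∈{3}] r1c4 has the single candidate 3, so r1c4=3.
Step 4. [r3c4∈{1}] r3c4's peers cover all but 1, so r3c4=1.
Step 5. [r6c4∈{5}] r6c4 has the single candidate 5, so r6c4=5.
Step 6. [r6c5∈{1}] only 1 remains possible at r6c5. So r6c5=1.
Step 7. [r5c6∈{4}] r5c6 is down to just 4. So r5c6=4.
Step 8. [r1c2∈{1}] r1c2 has the single candidate 1. So r1c2=1.
Step 9. [r1c5∈{6}] r1c5 is down to just 6 ⇒ r1c5=6.
Step 10. [r2c1∈{2}] r2c1's peers cover all but 2 ⇒ r2c1=2.
Step 11. [r5c2∈{3}] r5c2 has the single candidate 3 ⇒ r5c2=3.
Step 12. [r2c3∈{3}] r2c3 has the single candidate 3. So r2c3=3.
Step 13. [r2c4∈{4}] r2c4's peers cover all but 4. So r2c4=4.
Step 14. [r3c3∈{6}] r3c3's peers cover all but 6 ⇒ r3c3=6.
Step 15. [r4c3∈{4}] r4c3's peers cover all but 4. So r4c3=4.
Step 16. [r5c5∈{2}] r5c5 is down to just 2 ⇒ r5c5=2.

Answer: 4 1 5 3 6 2 / 2 6 3 4 5 1 / 3 2 6 1 4 5 / 1 5 4 2 3 6 / 5 3 1 6 2 4 / 6 4 2 5 1 3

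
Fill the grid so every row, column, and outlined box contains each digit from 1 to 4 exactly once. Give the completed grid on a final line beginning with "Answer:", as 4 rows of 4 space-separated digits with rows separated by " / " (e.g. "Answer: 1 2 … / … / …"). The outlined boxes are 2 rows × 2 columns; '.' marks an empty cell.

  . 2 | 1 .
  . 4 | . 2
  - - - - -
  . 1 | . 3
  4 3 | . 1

Step 1. [r3c1∈{2}] r3c1's peers cover all but 2 ⇒ r3c1=2.
Step 2. [r2c3∈{3}] only 3 remains possible at r2c3. So r2c3=3.
Step 3. [r4c3∈{2}] r4c3's peers cover all but 2 ⇒ r4c3=2.
Step 4. [r2c1∈{1}] r2c1 has the single candidate 1. So r2c1=1.
Step 5. [r1c4∈{4}] r1c4 is down to just 4, so r1c4=4.
Step 6. [r1c1∈{3}] r1c1's peers cover all but 3. So r1c1=3.
Step 7. [r3c3∈{4}] r3c3's peers cover all but 4 ⇒ r3c3=4.

Answer: 3 2 1 4 / 1 4 3 2 / 2 1 4 3 / 4 3 2 1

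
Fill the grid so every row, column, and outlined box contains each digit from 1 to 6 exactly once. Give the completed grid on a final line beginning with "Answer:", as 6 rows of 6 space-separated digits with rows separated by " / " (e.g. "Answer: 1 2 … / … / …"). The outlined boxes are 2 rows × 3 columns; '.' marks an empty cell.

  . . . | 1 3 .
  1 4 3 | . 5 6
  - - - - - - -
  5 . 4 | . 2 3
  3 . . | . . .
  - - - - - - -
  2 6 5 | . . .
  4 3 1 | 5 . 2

Step 1. [r4c3∈{2,6}] in box 3, 6 fits only at r4c3 ⇒ r4c3=6.
Step 2. [r4c4∈{4}] nothing but 4 survives at r4c4 ⇒ r4c4=4.
Step 3. [r4c5∈{1}] only 1 remains possible at r4c5, so r4c5=1.
Step 4. [r5c5∈{4}] r5c5 has the single candidate 4 ⇒ r5c5=4.
Step 5. [r1c2∈{2,5}] 5 has one home in row 1: r1c2 ⇒ r1c2=5.
Step 6. [r6c5∈{6}] only 6 remains possible at r6c5 ⇒ r6c5=6.
Step 7. [r1c3∈{2}] only 2 remains possible at r1c3 ⇒ r1c3=2.
Step 8. [r3c4∈{6}] only 6 remains possible at r3c4 ⇒ r3c4=6.
Step 9. [r4c6∈{5}] only 5 remains possible at r4c6 ⇒ r4c6=5.
Step 10. [r5c4∈{3}] r5c4's peers cover all but 3 ⇒ r5c4=3.
Step 11. [r2c4∈{2}] r2c4 is down to just 2, so r2c4=2.
Step 12. [r1c1∈{6}] r1c1's peers cover all but 6. So r1c1=6.
Step 13. [r3c2∈{1}] r3c2's peers cover all but 1, so r3c2=1.
Step 14. [r5c6∈{1}] r5c6 has the single candidate 1, so r5c6=1.
Step 15. [r4c2∈{2}] r4c2 has the single candidate 2. So r4c2=2.
Step 16. [r1c6∈{4}] r1c6 is down to just 4. So r1c6=4.

Answer: 6 5 2 1 3 4 / 1 4 3 2 5 6 / 5 1 4 6 2 3 / 3 2 6 4 1 5 / 2 6 5 3 4 1 / 4 3 1 5 6 2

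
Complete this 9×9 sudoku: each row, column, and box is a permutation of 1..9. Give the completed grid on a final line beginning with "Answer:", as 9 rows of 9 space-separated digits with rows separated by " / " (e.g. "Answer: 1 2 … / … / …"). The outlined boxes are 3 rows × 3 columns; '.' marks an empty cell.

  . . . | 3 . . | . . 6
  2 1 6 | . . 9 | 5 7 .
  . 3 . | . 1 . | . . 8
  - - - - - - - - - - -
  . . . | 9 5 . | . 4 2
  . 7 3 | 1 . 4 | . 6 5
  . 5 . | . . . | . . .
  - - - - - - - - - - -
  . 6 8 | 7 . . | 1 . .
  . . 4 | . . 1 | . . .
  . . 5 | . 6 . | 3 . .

Step 1. [r5c5∈{2,8}] row 5 places 2 nowhere but r5c5, so r5c5=2.
Step 2. [r6c8∈{1,3,8,9}] r6c8 is the only open cell in col 8 admitting 3 ⇒ r6c8=3.
Step 3. [r4c2∈{8}] nothing but 8 survives at r4c2 ⇒ r4c2=8.
Step 4. [r5c1∈{9}] nothing but 9 survives at r5c1, so r5c1=9.
Step 5. [r1c1∈{4,5,7,8}] r1c1 is the only open cell in col 1 admitting 8. So r1c1=8.
Step 6. [r1c6∈{2,5,7}] r1c6 is the only open cell in row 1 admitting 5 ⇒ r1c6=5.
Step 7. [r6c9∈{1,7,9}] across col 9, 1 lands solely at r6c9, so r6c9=1.
Step 8. [r6c7∈{7,8,9}] r6c7 is the only open cell in row 6 admitting 9, so r6c7=9.
Step 9. [r1c2∈{4,9}] col 2 places 4 nowhere but r1c2 ⇒ r1c2=4.
Step 10. [r1c7∈{2}] nothing but 2 survives at r1c7 ⇒ r1c7=2.
Step 11. [r3c8∈{9}] nothing but 9 survives at r3c8. So r3c8=9.
Step 12. [r3c3∈{7}] only 7 remains possible at r3c3. So r3c3=7.
Step 13. [r8c4∈{2,5,8}] across col 4, 5 lands solely at r8c4, so r8c4=5.
Step 14. [r4c6∈{3,6,7}] in row 4, 3 fits only at r4c6. So r4c6=3.
Step 15. [r7c6∈{2}] only 2 remains possible at r7c6, so r7c6=2.
Step 16. [r9c6∈{8}] r9c6 is down to just 8. So r9c6=8.
Step 17. [r9c4∈{4}] r9c4 has the single candidate 4 ⇒ r9c4=4.
Step 18. [r8c8∈{2,8}] 8 has one home in col 8: r8c8 ⇒ r8c8=8.
Step 19. [r9c1∈{1,7}] 1 has one home in row 9: r9c1 ⇒ r9c1=1.
Step 20. [r9c9∈{7,9}] row 9 places 7 nowhere but r9c9. So r9c9=7.
Step 21. [r8c9∈{9}] nothing but 9 survives at r8c9. So r8c9=9.
Step 22. [r6c6∈{6,7}] 7 has one home in col 6: r6c6. So r6c6=7.
Step 23. [r6c4∈{6,8}] box 5 places 6 nowhere but r6c4 ⇒ r6c4=6.
Step 24. [r7c1∈{3}] only 3 remains possible at r7c1 ⇒ r7c1=3.
Step 25. [r2c5∈{4,8}] in col 5, 4 fits only at r2c5. So r2c5=4.
Step 26. [r8c2∈{2}] only 2 remains possible at r8c2, so r8c2=2.
Step 27. [r8c7∈{6}] only 6 remains possible at r8c7, so r8c7=6.
Step 28. [r6c5∈{8}] only 8 remains possible at r6c5, so r6c5=8.
Step 29. [r7c9∈{4}] r7c9 has the single candidate 4, so r7c9=4.
Step 30. [r6c1∈{4}] r6c1 has the single candidate 4. So r6c1=4.
Step 31. [r3c1∈{5}] r3c1 is down to just 5 ⇒ r3c1=5.
Step 32. [r3c6∈{6}] r3c6's peers cover all but 6, so r3c6=6.
Step 33. [r4c3∈{1}] r4c3's peers cover all but 1. So r4c3=1.
Step 34. [r6c3∈{2}] r6c3 is down to just 2, so r6c3=2.
Step 35. [r3c7∈{4}] only 4 remains possible at r3c7 ⇒ r3c7=4.
Step 36. [r8c5∈{3}] r8c5's peers cover all but 3 ⇒ r8c5=3.
Step 37. [r2c9∈{3}] r2c9 has the single candidate 3 ⇒ r2c9=3.
Step 38. [r9c8∈{2}] nothing but 2 survives at r9c8. So r9c8=2.
Step 39. [r4c7∈{7}] r4c7 is down to just 7. So r4c7=7.
Step 40. [r1c5∈{7}] r1c5's peers cover all but 7. So r1c5=7.
Step 41. [r7c5∈{9}] r7c5 has the single candidate 9. So r7c5=9.
Step 42. [r7c8∈{5}] r7c8 is down to just 5, so r7c8=5.
Step 43. [r8c1∈{7}] only 7 remains possible at r8c1 ⇒ r8c1=7.
Step 44. [r1c3∈{9}] r1c3 is down to just 9. So r1c3=9.
Step 45. [r3c4∈{2}] nothing but 2 survives at r3c4 ⇒ r3c4=2.
Step 46. [r4c1∈{6}] r4c1's peers cover all but 6, so r4c1=6.
Step 47. [r1c8∈{1}] r1c8's peers cover all but 1 ⇒ r1c8=1.
Step 48. [r9c2∈{9}] r9c2's peers cover all but 9, so r9c2=9.
Step 49. [r5c7∈{8}] only 8 remains possible at r5c7 ⇒ r5c7=8.
Step 50. [r2c4∈{8}] r2c4 has the single candidate 8 ⇒ r2c4=8.

Answer: 8 4 9 3 7 5 2 1 6 / 2 1 6 8 4 9 5 7 3 / 5 3 7 2 1 6 4 9 8 / 6 8 1 9 5 3 7 4 2 / 9 7 3 1 2 4 8 6 5 / 4 5 2 6 8 7 9 3 1 / 3 6 8 7 9 2 1 5 4 / 7 2 4 5 3 1 6 8 9 / 1 9 5 4 6 8 3 2 7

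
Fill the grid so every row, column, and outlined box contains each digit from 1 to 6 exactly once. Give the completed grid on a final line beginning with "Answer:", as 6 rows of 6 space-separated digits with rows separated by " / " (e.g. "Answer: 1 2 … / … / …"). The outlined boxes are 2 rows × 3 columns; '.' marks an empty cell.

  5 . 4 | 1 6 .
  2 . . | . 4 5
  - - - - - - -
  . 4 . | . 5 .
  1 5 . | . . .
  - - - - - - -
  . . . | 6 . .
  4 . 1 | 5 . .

Step 1. [r5c1∈{3}] only 3 remains possible at r5c1 ⇒ r5c1=3.
Step 2. [r2c4∈{3}] nothing but 3 survives at r2c4. So r2c4=3.
Step 3. [r3c4∈{2}] r3c4's peers cover all but 2 ⇒ r3c4=2.
Step 4. [r4c5∈{3}] r4c5 has the single candidate 3, so r4c5=3.
Step 5. [r5c2∈{2}] nothing but 2 survives at r5c2. So r5c2=2.
Step 6. [r2c3∈{6}] r2c3's peers cover all but 6 ⇒ r2c3=6.
Step 7. [r5c6∈{1,4}] across row 5, 4 lands solely at r5c6, so r5c6=4.
Step 8. [r3c6∈{1,6}] r3c6 is the only open cell in row 3 admitting 1. So r3c6=1.
Step 9. [r6c5∈{2}] r6c5 has the single candidate 2. So r6c5=2.
Step 10. [r2c2∈{1}] only 1 remains possible at r2c2, so r2c2=1.
Step 11. [r6c2∈{6}] r6c2's peers cover all but 6. So r6c2=6.
Step 12. [r6c6∈{3}] r6c6 is down to just 3, so r6c6=3.
Step 13. [r3c3∈{3}] r3c3 is down to just 3 ⇒ r3c3=3.
Step 14. [r4c4∈{4}] r4c4's peers cover all but 4 ⇒ r4c4=4.
Step 15. [r4c3∈{2}] only 2 remains possible at r4c3 ⇒ r4c3=2.
Step 16. [r5c3∈{5}] r5c3's peers cover all but 5 ⇒ r5c3=5.
Step 17. [r1c6∈{2}] nothing but 2 survives at r1c6, so r1c6=2.
Step 18. [r4c6∈{6}] r4c6's peers cover all but 6, so r4c6=6.
Step 19. [r5c5∈{1}] r5c5's peers cover all but 1 ⇒ r5c5=1.
Step 20. [r1c2∈{3}] r1c2 is down to just 3. So r1c2=3.
Step 21. [r3c1∈{6}] r3c1's peers cover all but 6, so r3c1=6.

Answer: 5 3 4 1 6 2 / 2 1 6 3 4 5 / 6 4 3 2 5 1 / 1 5 2 4 3 6 / 3 2 5 6 1 4 / 4 6 1 5 2 3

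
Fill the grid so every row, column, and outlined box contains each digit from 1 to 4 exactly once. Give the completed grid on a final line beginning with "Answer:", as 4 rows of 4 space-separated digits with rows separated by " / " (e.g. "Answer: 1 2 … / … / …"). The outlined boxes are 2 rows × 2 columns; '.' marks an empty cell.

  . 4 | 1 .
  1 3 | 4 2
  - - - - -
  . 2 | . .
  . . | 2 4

Step 1. [r3c3∈{3}] only 3 remains possible at r3c3 ⇒ r3c3=3.
Step 2. [r1c4∈{3}] r1c4's peers cover all but 3 ⇒ r1c4=3.
Step 3. [r4c1∈{3}] r4c1 is down to just 3. So r4c1=3.
Step 4. [r3c1∈{4}] nothing but 4 survives at r3c1. So r3c1=4.
Step 5. [r1c1∈{2}] r1c1's peers cover all but 2, so r1c1=2.
Step 6. [r4c2∈{1}] r4c2 is down to just 1 ⇒ r4c2=1.
Step 7. [r3c4∈{1}] r3c4's peers cover all but 1 ⇒ r3c4=1.

Answer: 2 4 1 3 / 1 3 4 2 / 4 2 3 1 / 3 1 2 4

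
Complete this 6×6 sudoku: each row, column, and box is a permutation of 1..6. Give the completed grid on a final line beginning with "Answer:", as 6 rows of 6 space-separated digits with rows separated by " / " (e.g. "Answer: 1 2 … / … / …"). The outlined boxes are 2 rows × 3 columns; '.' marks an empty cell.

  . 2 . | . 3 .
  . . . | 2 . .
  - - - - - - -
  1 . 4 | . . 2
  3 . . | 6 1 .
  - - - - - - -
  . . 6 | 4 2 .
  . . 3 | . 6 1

Step 1. [r5c1∈{5}] r5c1's peers cover all but 5. So r5c1=5.
Step 2. [r2c5∈{4,5}] col 5 places 4 nowhere but r2c5, so r2c5=4.
Step 3. [r4c2∈{5}] r4c2 has the single candidate 5, so r4c2=5.
Step 4. [r2c1∈{6}] r2c1's peers cover all but 6, so r2c1=6.
Step 5. [r2c6∈{5}] r2c6 has the single candidate 5, so r2c6=5.
Step 6. [r2c3∈{1}] only 1 remains possible at r2c3 ⇒ r2c3=1.
Step 7. [r1c1∈{4}] nothing but 4 survives at r1c1, so r1c1=4.
Step 8. [r6c4∈{5}] nothing but 5 survives at r6c4 ⇒ r6c4=5.
Step 9. [r6c2∈{4}] r6c2 has the single candidate 4, so r6c2=4.
Step 10. [r3c4∈{3}] only 3 remains possible at r3c4, so r3c4=3.
Step 11. [r1c4∈{1}] r1c4 is down to just 1, so r1c4=1.
Step 12. [r5c6∈{3}] only 3 remains possible at r5c6, so r5c6=3.
Step 13. [r2c2∈{3}] r2c2 is down to just 3. So r2c2=3.
Step 14. [r5c2∈{1}] nothing but 1 survives at r5c2, so r5c2=1.
Step 15. [r3c2∈{6}] r3c2 is down to just 6, so r3c2=6.
Step 16. [r3c5∈{5}] r3c5 is down to just 5 ⇒ r3c5=5.
Step 17. [r6c1∈{2}] r6c1 has the single candidate 2. So r6c1=2.
Step 18. [r4c3∈{2}] r4c3's peers cover all but 2 ⇒ r4c3=2.
Step 19. [r4c6∈{4}] r4c6 has the single candidate 4, so r4c6=4.
Step 20. [r1c3∈{5}] nothing but 5 survives at r1c3, so r1c3=5.
Step 21. [r1c6∈{6}] r1c6's peers cover all but 6. So r1c6=6.

Answer: 4 2 5 1 3 6 / 6 3 1 2 4 5 / 1 6 4 3 5 2 / 3 5 2 6 1 4 / 5 1 6 4 2 3 / 2 4 3 5 6 1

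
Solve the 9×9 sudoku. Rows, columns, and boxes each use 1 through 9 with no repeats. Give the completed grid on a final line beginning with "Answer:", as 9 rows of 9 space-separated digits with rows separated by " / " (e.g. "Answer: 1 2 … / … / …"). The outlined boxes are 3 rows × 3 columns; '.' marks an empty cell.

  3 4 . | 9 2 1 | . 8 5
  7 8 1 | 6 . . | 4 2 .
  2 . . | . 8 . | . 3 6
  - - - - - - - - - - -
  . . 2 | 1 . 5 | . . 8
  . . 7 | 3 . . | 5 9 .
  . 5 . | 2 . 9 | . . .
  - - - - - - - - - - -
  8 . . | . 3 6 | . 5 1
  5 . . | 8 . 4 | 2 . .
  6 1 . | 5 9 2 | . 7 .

Step 1. [r6c9∈{3,4,7}] r6c9 is the only open cell in col 9 admitting 7. So r6c9=7.
Step 2. [r3c2∈{9}] r3c2's peers cover all but 9, so r3c2=9.
Step 3. [r6c8∈{1,4,6}] across col 8, 1 lands solely at r6c8, so r6c8=1.
Step 4. [r4c8∈{4,6}] r4c8 is the only open cell in col 8 admitting 4. So r4c8=4.
Step 5. [r7c4∈{7}] r7c4 is down to just 7, so r7c4=7.
Step 6. [r7c3∈{4,9}] row 7 places 4 nowhere but r7c3. So r7c3=4.
Step 7. [r9c3∈{3}] r9c3's peers cover all but 3, so r9c3=3.
Step 8. [r5c2∈{6}] r5c2's peers cover all but 6 ⇒ r5c2=6.
Step 9. [r6c1∈{4}] r6c1 is down to just 4. So r6c1=4.
Step 10. [r6c7∈{3,6}] across row 6, 3 lands solely at r6c7. So r6c7=3.
Step 11. [r6c5∈{6}] only 6 remains possible at r6c5 ⇒ r6c5=6.
Step 12. [r3c6∈{7}] only 7 remains possible at r3c6, so r3c6=7.
Step 13. [r8c3∈{9}] r8c3's peers cover all but 9, so r8c3=9.
Step 14. [r9c9∈{4}] r9c9's peers cover all but 4. So r9c9=4.
Step 15. [r8c5∈{1}] r8c5's peers cover all but 1 ⇒ r8c5=1.
Step 16. [r4c5∈{7}] r4c5 is down to just 7 ⇒ r4c5=7.
Step 17. [r4c7∈{6}] nothing but 6 survives at r4c7. So r4c7=6.
Step 18. [r5c1∈{1}] r5c1's peers cover all but 1. So r5c1=1.
Step 19. [r3c4∈{4}] r3c4 has the single candidate 4 ⇒ r3c4=4.
Step 20. [r3c3∈{5}] r3c3's peers cover all but 5. So r3c3=5.
Step 21. [r2c9∈{9}] r2c9's peers cover all but 9 ⇒ r2c9=9.
Step 22. [r8c2∈{7}] r8c2's peers cover all but 7 ⇒ r8c2=7.
Step 23. [r2c5∈{5}] r2c5's peers cover all but 5. So r2c5=5.
Step 24. [r9c7∈{8}] only 8 remains possible at r9c7. So r9c7=8.
Step 25. [r8c9∈{3}] nothing but 3 survives at r8c9 ⇒ r8c9=3.
Step 26. [r2c6∈{3}] nothing but 3 survives at r2c6, so r2c6=3.
Step 27. [r5c9∈{2}] r5c9 is down to just 2 ⇒ r5c9=2.
Step 28. [r4c2∈{3}] nothing but 3 survives at r4c2. So r4c2=3.
Step 29. [r4c1∈{9}] nothing but 9 survives at r4c1. So r4c1=9.
Step 30. [r7c2∈{2}] r7c2 has the single candidate 2, so r7c2=2.
Step 31. [r1c3∈{6}] nothing but 6 survives at r1c3. So r1c3=6.
Step 32. [r8c8∈{6}] r8c8 is down to just 6, so r8c8=6.
Step 33. [r5c6∈{8}] r5c6's peers cover all but 8, so r5c6=8.
Step 34. [r6c3∈{8}] r6c3's peers cover all but 8, so r6c3=8.
Step 35. [r5c5∈{4}] nothing but 4 survives at r5c5. So r5c5=4.
Step 36. [r7c7∈{9}] r7c7 is down to just 9, so r7c7=9.
Step 37. [r3c7∈{1}] only 1 remains possible at r3c7, so r3c7=1.
Step 38. [r1c7∈{7}] only 7 remains possible at r1c7. So r1c7=7.

Answer: 3 4 6 9 2 1 7 8 5 / 7 8 1 6 5 3 4 2 9 / 2 9 5 4 8 7 1 3 6 / 9 3 2 1 7 5 6 4 8 / 1 6 7 3 4 8 5 9 2 / 4 5 8 2 6 9 3 1 7 / 8 2 4 7 3 6 9 5 1 / 5 7 9 8 1 4 2 6 3 / 6 1 3 5 9 2 8 7 4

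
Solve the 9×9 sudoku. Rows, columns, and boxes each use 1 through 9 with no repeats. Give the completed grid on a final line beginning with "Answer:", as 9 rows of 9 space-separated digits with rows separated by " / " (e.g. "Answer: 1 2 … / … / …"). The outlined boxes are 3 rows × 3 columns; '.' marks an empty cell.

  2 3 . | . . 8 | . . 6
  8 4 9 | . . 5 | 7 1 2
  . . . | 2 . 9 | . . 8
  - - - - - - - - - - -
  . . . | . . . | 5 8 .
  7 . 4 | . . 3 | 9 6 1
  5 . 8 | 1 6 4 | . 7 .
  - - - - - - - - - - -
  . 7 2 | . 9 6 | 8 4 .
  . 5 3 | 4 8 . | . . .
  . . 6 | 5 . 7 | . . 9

Step 1. [r7c1∈{1}] r7c1's peers cover all but 1, so r7c1=1.
Step 2. [r1c4∈{7}] r1c4's peers cover all but 7, so r1c4=7.
Step 3. [r4c6∈{2}] r4c6 has the single candidate 2 ⇒ r4c6=2.
Step 4. [r6c7∈{2,3}] across box 6, 2 lands solely at r6c7, so r6c7=2.
Step 5. [r4c3∈{1}] r4c3's peers cover all but 1, so r4c3=1.
Step 6. [r2c5∈{3}] nothing but 3 survives at r2c5. So r2c5=3.
Step 7. [r1c5∈{1,4}] in row 1, 1 fits only at r1c5 ⇒ r1c5=1.
Step 8. [r4c1∈{3,6,9}] 3 has one home in col 1: r4c1. So r4c1=3.
Step 9. [r1c3∈{5}] r1c3 is down to just 5. So r1c3=5.
Step 10. [r9c7∈{1,3}] in row 9, 1 fits only at r9c7, so r9c7=1.
Step 11. [r9c8∈{2,3}] across row 9, 3 lands solely at r9c8 ⇒ r9c8=3.
Step 12. [r4c2∈{6,9}] across row 4, 6 lands solely at r4c2, so r4c2=6.
Step 13. [r3c5∈{4}] only 4 remains possible at r3c5 ⇒ r3c5=4.
Step 14. [r3c2∈{1}] nothing but 1 survives at r3c2, so r3c2=1.
Step 15. [r4c5∈{7}] nothing but 7 survives at r4c5. So r4c5=7.
Step 16. [r8c9∈{7}] r8c9's peers cover all but 7, so r8c9=7.
Step 17. [r3c1∈{6}] only 6 remains possible at r3c1. So r3c1=6.
Step 18. [r9c2∈{8}] r9c2's peers cover all but 8. So r9c2=8.
Step 19. [r1c8∈{9}] nothing but 9 survives at r1c8, so r1c8=9.
Step 20. [r9c1∈{4}] nothing but 4 survives at r9c1 ⇒ r9c1=4.
Step 21. [r7c4∈{3}] r7c4 has the single candidate 3, so r7c4=3.
Step 22. [r4c4∈{9}] r4c4 is down to just 9 ⇒ r4c4=9.
Step 23. [r7c9∈{5}] nothing but 5 survives at r7c9. So r7c9=5.
Step 24. [r2c4∈{6}] nothing but 6 survives at r2c4. So r2c4=6.
Step 25. [r3c7∈{3}] only 3 remains possible at r3c7. So r3c7=3.
Step 26. [r8c8∈{2}] r8c8 has the single candidate 2 ⇒ r8c8=2.
Step 27. [r5c4∈{8}] r5c4 is down to just 8. So r5c4=8.
Step 28. [r1c7∈{4}] r1c7's peers cover all but 4 ⇒ r1c7=4.
Step 29. [r9c5∈{2}] r9c5's peers cover all but 2 ⇒ r9c5=2.
Step 30. [r6c9∈{3}] r6c9 is down to just 3, so r6c9=3.
Step 31. [r8c1∈{9}] only 9 remains possible at r8c1, so r8c1=9.
Step 32. [r3c8∈{5}] r3c8 has the single candidate 5 ⇒ r3c8=5.
Step 33. [r4c9∈{4}] nothing but 4 survives at r4c9. So r4c9=4.
Step 34. [r3c3∈{7}] only 7 remains possible at r3c3. So r3c3=7.
Step 35. [r6c2∈{9}] only 9 remains possible at r6c2. So r6c2=9.
Step 36. [r8c7∈{6}] only 6 remains possible at r8c7. So r8c7=6.
Step 37. [r8c6∈{1}] only 1 remains possible at r8c6 ⇒ r8c6=1.
Step 38. [r5c5∈{5}] nothing but 5 survives at r5c5, so r5c5=5.
Step 39. [r5c2∈{2}] r5c2 has the single candidate 2. So r5c2=2.

Answer: 2 3 5 7 1 8 4 9 6 / 8 4 9 6 3 5 7 1 2 / 6 1 7 2 4 9 3 5 8 / 3 6 1 9 7 2 5 8 4 / 7 2 4 8 5 3 9 6 1 / 5 9 8 1 6 4 2 7 3 / 1 7 2 3 9 6 8 4 5 / 9 5 3 4 8 1 6 2 7 / 4 8 6 5 2 7 1 3 9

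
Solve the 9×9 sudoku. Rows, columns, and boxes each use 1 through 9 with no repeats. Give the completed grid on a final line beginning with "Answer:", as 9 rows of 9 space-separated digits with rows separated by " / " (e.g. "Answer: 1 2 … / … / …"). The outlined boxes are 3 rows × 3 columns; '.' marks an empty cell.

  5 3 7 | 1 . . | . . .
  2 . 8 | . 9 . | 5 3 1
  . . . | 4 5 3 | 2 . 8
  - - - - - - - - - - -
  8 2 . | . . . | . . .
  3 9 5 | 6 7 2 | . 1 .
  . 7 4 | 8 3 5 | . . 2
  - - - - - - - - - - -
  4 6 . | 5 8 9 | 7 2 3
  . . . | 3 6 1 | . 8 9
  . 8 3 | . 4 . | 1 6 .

Step 1. [r5c9∈{4}] r5c9 has the single candidate 4. So r5c9=4.
Step 2. [r6c8∈{9}] r6c8's peers cover all but 9 ⇒ r6c8=9.
Step 3. [r6c7∈{6}] nothing but 6 survives at r6c7. So r6c7=6.
Step 4. [r3c1∈{1,6,9}] 6 has one home in col 1: r3c1. So r3c1=6.
Step 5. [r9c6∈{7}] r9c6 has the single candidate 7. So r9c6=7.
Step 6. [r7c3∈{1}] r7c3 is down to just 1 ⇒ r7c3=1.
Step 7. [r4c8∈{5,7}] 5 has one home in col 8: r4c8. So r4c8=5.
Step 8. [r8c7∈{4}] nothing but 4 survives at r8c7, so r8c7=4.
Step 9. [r1c6∈{6,8}] r1c6 is the only open cell in row 1 admitting 8, so r1c6=8.
Step 10. [r3c3∈{9}] r3c3 is down to just 9 ⇒ r3c3=9.
Step 11. [r5c7∈{8}] r5c7 is down to just 8 ⇒ r5c7=8.
Step 12. [r4c6∈{4}] nothing but 4 survives at r4c6 ⇒ r4c6=4.
Step 13. [r9c9∈{5}] nothing but 5 survives at r9c9 ⇒ r9c9=5.
Step 14. [r1c8∈{4}] r1c8's peers cover all but 4 ⇒ r1c8=4.
Step 15. [r8c3∈{2}] r8c3 is down to just 2 ⇒ r8c3=2.
Step 16. [r9c1∈{9}] r9c1 has the single candidate 9. So r9c1=9.
Step 17. [r4c9∈{7}] only 7 remains possible at r4c9. So r4c9=7.
Step 18. [r2c2∈{4}] nothing but 4 survives at r2c2, so r2c2=4.
Step 19. [r4c3∈{6}] only 6 remains possible at r4c3, so r4c3=6.
Step 20. [r1c5∈{2}] r1c5 has the single candidate 2. So r1c5=2.
Step 21. [r8c2∈{5}] r8c2's peers cover all but 5, so r8c2=5.
Step 22. [r2c4∈{7}] nothing but 7 survives at r2c4. So r2c4=7.
Step 23. [r4c5∈{1}] nothing but 1 survives at r4c5, so r4c5=1.
Step 24. [r1c7∈{9}] only 9 remains possible at r1c7 ⇒ r1c7=9.
Step 25. [r2c6∈{6}] r2c6's peers cover all but 6 ⇒ r2c6=6.
Step 26. [r4c7∈{3}] nothing but 3 survives at r4c7 ⇒ r4c7=3.
Step 27. [r1c9∈{6}] r1c9's peers cover all but 6. So r1c9=6.
Step 28. [r4c4∈{9}] nothing but 9 survives at r4c4, so r4c4=9.
Step 29. [r3c8∈{7}] only 7 remains possible at r3c8 ⇒ r3c8=7.
Step 30. [r3c2∈{1}] nothing but 1 survives at r3c2, so r3c2=1.
Step 31. [r9c4∈{2}] nothing but 2 survives at r9c4, so r9c4=2.
Step 32. [r6c1∈{1}] nothing but 1 survives at r6c1, so r6c1=1.
Step 33. [r8c1∈{7}] r8c1 has the single candidate 7, so r8c1=7.

Answer: 5 3 7 1 2 8 9 4 6 / 2 4 8 7 9 6 5 3 1 / 6 1 9 4 5 3 2 7 8 / 8 2 6 9 1 4 3 5 7 / 3 9 5 6 7 2 8 1 4 / 1 7 4 8 3 5 6 9 2 / 4 6 1 5 8 9 7 2 3 / 7 5 2 3 6 1 4 8 9 / 9 8 3 2 4 7 1 6 5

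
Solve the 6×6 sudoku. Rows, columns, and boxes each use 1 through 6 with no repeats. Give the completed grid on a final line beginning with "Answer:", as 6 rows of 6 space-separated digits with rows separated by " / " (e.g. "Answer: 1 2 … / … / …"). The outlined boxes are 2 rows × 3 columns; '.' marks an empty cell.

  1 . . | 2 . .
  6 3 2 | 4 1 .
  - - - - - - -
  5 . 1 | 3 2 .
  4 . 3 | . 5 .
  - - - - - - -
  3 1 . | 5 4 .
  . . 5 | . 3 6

Step 1. [r4c4∈{1,6}] in col 4, 6 fits only at r4c4, so r4c4=6.
Step 2. [r6c2∈{2,4}] r6c2 is the only open cell in row 6 admitting 4 ⇒ r6c2=4.
Step 3. [r1c6∈{3,5}] 3 has one home in row 1: r1c6 ⇒ r1c6=3.
Step 4. [r5c6∈{2}] r5c6 has the single candidate 2 ⇒ r5c6=2.
Step 5. [r6c4∈{1}] only 1 remains possible at r6c4, so r6c4=1.
Step 6. [r2c6∈{5}] r2c6 has the single candidate 5, so r2c6=5.
Step 7. [r1c2∈{5}] only 5 remains possible at r1c2 ⇒ r1c2=5.
Step 8. [r4c6∈{1}] r4c6's peers cover all but 1. So r4c6=1.
Step 9. [r1c3∈{4}] r1c3 is down to just 4, so r1c3=4.
Step 10. [r1c5∈{6}] only 6 remains possible at r1c5, so r1c5=6.
Step 11. [r3c6∈{4}] r3c6 is down to just 4, so r3c6=4.
Step 12. [r5c3∈{6}] r5c3 is down to just 6 ⇒ r5c3=6.
Step 13. [r6c1∈{2}] nothing but 2 survives at r6c1 ⇒ r6c1=2.
Step 14. [r3c2∈{6}] r3c2 is down to just 6. So r3c2=6.
Step 15. [r4c2∈{2}] only 2 remains possible at r4c2 ⇒ r4c2=2.

Answer: 1 5 4 2 6 3 / 6 3 2 4 1 5 / 5 6 1 3 2 4 / 4 2 3 6 5 1 / 3 1 6 5 4 2 / 2 4 5 1 3 6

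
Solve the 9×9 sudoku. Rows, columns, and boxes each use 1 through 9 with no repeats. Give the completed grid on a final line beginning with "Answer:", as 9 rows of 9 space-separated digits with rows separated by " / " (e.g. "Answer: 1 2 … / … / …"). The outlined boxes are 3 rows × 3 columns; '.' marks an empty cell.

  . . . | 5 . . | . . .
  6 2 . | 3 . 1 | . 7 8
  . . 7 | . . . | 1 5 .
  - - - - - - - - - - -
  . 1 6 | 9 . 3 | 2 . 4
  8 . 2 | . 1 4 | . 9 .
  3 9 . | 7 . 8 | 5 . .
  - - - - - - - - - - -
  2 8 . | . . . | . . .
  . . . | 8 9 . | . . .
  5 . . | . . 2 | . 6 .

Step 1. [r2c5∈{4}] r2c5 has the single candidate 4 ⇒ r2c5=4.
Step 2. [r2c7∈{9}] nothing but 9 survives at r2c7. So r2c7=9.
Step 3. [r5c4∈{6}] only 6 remains possible at r5c4. So r5c4=6.
Step 4. [r1c7∈{3,4,6}] across col 7, 6 lands solely at r1c7 ⇒ r1c7=6.
Step 5. [r1c8∈{2,3,4}] 4 has one home in box 3: r1c8, so r1c8=4.
Step 6. [r1c2∈{3}] r1c2 has the single candidate 3. So r1c2=3.
Step 7. [r3c9∈{2,3}] row 3 places 3 nowhere but r3c9 ⇒ r3c9=3.
Step 8. [r5c9∈{7}] only 7 remains possible at r5c9. So r5c9=7.
Step 9. [r8c8∈{1,2,3}] in col 8, 2 fits only at r8c8. So r8c8=2.
Step 10. [r7c8∈{1,3}] col 8 places 3 nowhere but r7c8 ⇒ r7c8=3.
Step 11. [r3c2∈{4}] nothing but 4 survives at r3c2. So r3c2=4.
Step 12. [r8c1∈{1,4,7}] across col 1, 4 lands solely at r8c1, so r8c1=4.
Step 13. [r8c7∈{7}] r8c7 is down to just 7. So r8c7=7.
Step 14. [r3c5∈{2,6,8}] across row 3, 8 lands solely at r3c5, so r3c5=8.
Step 15. [r7c5∈{5,6,7}] r7c5 is the only open cell in col 5 admitting 6 ⇒ r7c5=6.
Step 16. [r7c6∈{5,7}] in row 7, 7 fits only at r7c6, so r7c6=7.
Step 17. [r7c9∈{1,5,9}] across row 7, 5 lands solely at r7c9, so r7c9=5.
Step 18. [r8c9∈{1}] r8c9 is down to just 1. So r8c9=1.
Step 19. [r7c3∈{1,9}] across row 7, 9 lands solely at r7c3, so r7c3=9.
Step 20. [r9c3∈{1,3}] r9c3 is the only open cell in box 7 admitting 1 ⇒ r9c3=1.
Step 21. [r7c7∈{4}] only 4 remains possible at r7c7 ⇒ r7c7=4.
Step 22. [r1c6∈{9}] r1c6's peers cover all but 9, so r1c6=9.
Step 23. [r1c5∈{2,7}] row 1 places 7 nowhere but r1c5, so r1c5=7.
Step 24. [r6c3∈{4}] nothing but 4 survives at r6c3. So r6c3=4.
Step 25. [r1c9∈{2}] r1c9 has the single candidate 2. So r1c9=2.
Step 26. [r6c8∈{1}] r6c8 is down to just 1, so r6c8=1.
Step 27. [r4c1∈{7}] only 7 remains possible at r4c1, so r4c1=7.
Step 28. [r4c5∈{5}] only 5 remains possible at r4c5 ⇒ r4c5=5.
Step 29. [r9c4∈{4}] only 4 remains possible at r9c4, so r9c4=4.
Step 30. [r6c9∈{6}] r6c9's peers cover all but 6. So r6c9=6.
Step 31. [r1c3∈{8}] r1c3's peers cover all but 8. So r1c3=8.
Step 32. [r5c2∈{5}] only 5 remains possible at r5c2. So r5c2=5.
Step 33. [r9c5∈{3}] r9c5 has the single candidate 3 ⇒ r9c5=3.
Step 34. [r8c6∈{5}] nothing but 5 survives at r8c6, so r8c6=5.
Step 35. [r5c7∈{3}] r5c7 is down to just 3, so r5c7=3.
Step 36. [r4c8∈{8}] r4c8's peers cover all but 8, so r4c8=8.
Step 37. [r8c2∈{6}] only 6 remains possible at r8c2 ⇒ r8c2=6.
Step 38. [r9c9∈{9}] r9c9 has the single candidate 9, so r9c9=9.
Step 39. [r3c4∈{2}] r3c4 has the single candidate 2 ⇒ r3c4=2.
Step 40. [r9c7∈{8}] r9c7 has the single candidate 8. So r9c7=8.
Step 41. [r1c1∈{1}] r1c1 is down to just 1 ⇒ r1c1=1.
Step 42. [r3c1∈{9}] nothing but 9 survives at r3c1 ⇒ r3c1=9.
Step 43. [r9c2∈{7}] r9c2 has the single candidate 7 ⇒ r9c2=7.
Step 44. [r8c3∈{3}] r8c3 is down to just 3. So r8c3=3.
Step 45. [r6c5∈{2}] r6c5 is down to just 2. So r6c5=2.
Step 46. [r7c4∈{1}] r7c4 has the single candidate 1. So r7c4=1.
Step 47. [r3c6∈{6}] r3c6's peers cover all but 6. So r3c6=6.
Step 48. [r2c3∈{5}] r2c3 has the single candidate 5 ⇒ r2c3=5.

Answer: 1 3 8 5 7 9 6 4 2 / 6 2 5 3 4 1 9 7 8 / 9 4 7 2 8 6 1 5 3 / 7 1 6 9 5 3 2 8 4 / 8 5 2 6 1 4 3 9 7 / 3 9 4 7 2 8 5 1 6 / 2 8 9 1 6 7 4 3 5 / 4 6 3 8 9 5 7 2 1 / 5 7 1 4 3 2 8 6 9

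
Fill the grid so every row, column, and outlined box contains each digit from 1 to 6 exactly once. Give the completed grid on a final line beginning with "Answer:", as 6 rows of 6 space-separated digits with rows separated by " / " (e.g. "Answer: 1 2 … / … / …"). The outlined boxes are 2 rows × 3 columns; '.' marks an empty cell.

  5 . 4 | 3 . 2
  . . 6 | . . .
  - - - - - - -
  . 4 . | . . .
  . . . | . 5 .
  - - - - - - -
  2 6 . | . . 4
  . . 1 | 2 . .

Step 1. [r3c5∈{1,2,3,6}] across col 5, 2 lands solely at r3c5, so r3c5=2.
Step 2. [r1c2∈{1}] r1c2 is down to just 1. So r1c2=1.
Step 3. [r2c1∈{3}] r2c1 is down to just 3 ⇒ r2c1=3.
Step 4. [r6c2∈{3,5}] across col 2, 5 lands solely at r6c2 ⇒ r6c2=5.
Step 5. [r4c2∈{2,3}] 3 has one home in col 2: r4c2. So r4c2=3.
Step 6. [r3c6∈{1,3,6}] row 3 places 3 nowhere but r3c6, so r3c6=3.
Step 7. [r4c4∈{1,4,6}] row 4 places 4 nowhere but r4c4, so r4c4=4.
Step 8. [r3c4∈{1,6}] 6 has one home in col 4: r3c4. So r3c4=6.
Step 9. [r5c4∈{1,5}] across row 5, 5 lands solely at r5c4, so r5c4=5.
Step 10. [r6c5∈{3,6}] across row 6, 3 lands solely at r6c5, so r6c5=3.
Step 11. [r2c4∈{1}] nothing but 1 survives at r2c4. So r2c4=1.
Step 12. [r4c6∈{1}] nothing but 1 survives at r4c6, so r4c6=1.
Step 13. [r5c5∈{1}] r5c5's peers cover all but 1, so r5c5=1.
Step 14. [r4c3∈{2}] r4c3 is down to just 2. So r4c3=2.
Step 15. [r1c5∈{6}] nothing but 6 survives at r1c5 ⇒ r1c5=6.
Step 16. [r2c2∈{2}] r2c2 is down to just 2 ⇒ r2c2=2.
Step 17. [r2c5∈{4}] r2c5 has the single candidate 4, so r2c5=4.
Step 18. [r2c6∈{5}] r2c6 has the single candidate 5, so r2c6=5.
Step 19. [r4c1∈{6}] nothing but 6 survives at r4c1, so r4c1=6.
Step 20. [r6c1∈{4}] nothing but 4 survives at r6c1. So r6c1=4.
Step 21. [r3c1∈{1}] r3c1 has the single candidate 1 ⇒ r3c1=1.
Step 22. [r6c6∈{6}] nothing but 6 survives at r6c6. So r6c6=6.
Step 23. [r3c3∈{5}] nothing but 5 survives at r3c3. So r3c3=5.
Step 24. [r5c3∈{3}] r5c3 is down to just 3, so r5c3=3.

Answer: 5 1 4 3 6 2 / 3 2 6 1 4 5 / 1 4 5 6 2 3 / 6 3 2 4 5 1 / 2 6 3 5 1 4 / 4 5 1 2 3 6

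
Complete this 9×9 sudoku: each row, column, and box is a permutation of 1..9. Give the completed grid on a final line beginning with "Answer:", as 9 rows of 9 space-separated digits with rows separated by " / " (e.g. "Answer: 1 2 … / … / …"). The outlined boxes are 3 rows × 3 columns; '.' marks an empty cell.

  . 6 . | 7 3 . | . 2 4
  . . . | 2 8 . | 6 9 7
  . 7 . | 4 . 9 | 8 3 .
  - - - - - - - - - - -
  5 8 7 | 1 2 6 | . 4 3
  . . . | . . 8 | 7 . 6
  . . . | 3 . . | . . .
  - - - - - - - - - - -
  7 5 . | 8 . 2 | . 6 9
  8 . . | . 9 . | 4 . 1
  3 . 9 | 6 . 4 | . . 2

Step 1. [r6c7∈{1,2,5,9}] in col 7, 2 fits only at r6c7. So r6c7=2.
Step 2. [r9c2∈{1}] r9c2 has the single candidate 1, so r9c2=1.
Step 3. [r3c9∈{5}] r3c9 has the single candidate 5. So r3c9=5.
Step 4. [r6c1∈{1,4,6,9}] r6c1 is the only open cell in col 1 admitting 6. So r6c1=6.
Step 5. [r8c4∈{5}] r8c4 has the single candidate 5 ⇒ r8c4=5.
Step 6. [r9c8∈{5,7,8}] across row 9, 8 lands solely at r9c8. So r9c8=8.
Step 7. [r1c7∈{1}] only 1 remains possible at r1c7 ⇒ r1c7=1.
Step 8. [r2c6∈{1,5}] col 6 places 1 nowhere but r2c6 ⇒ r2c6=1.
Step 9. [r2c3∈{3,4,5}] 5 has one home in row 2: r2c3. So r2c3=5.
Step 10. [r5c3∈{1,2,3,4}] 3 has one home in col 3: r5c3 ⇒ r5c3=3.
Step 11. [r6c2∈{4,9}] row 6 places 9 nowhere but r6c2. So r6c2=9.
Step 12. [r8c2∈{2}] r8c2's peers cover all but 2. So r8c2=2.
Step 13. [r5c2∈{4}] r5c2's peers cover all but 4. So r5c2=4.
Step 14. [r6c3∈{1}] r6c3 is down to just 1. So r6c3=1.
Step 15. [r5c5∈{5}] nothing but 5 survives at r5c5. So r5c5=5.
Step 16. [r6c6∈{7}] r6c6 has the single candidate 7 ⇒ r6c6=7.
Step 17. [r3c1∈{1,2}] row 3 places 1 nowhere but r3c1. So r3c1=1.
Step 18. [r8c8∈{7}] nothing but 7 survives at r8c8, so r8c8=7.
Step 19. [r2c2∈{3}] only 3 remains possible at r2c2 ⇒ r2c2=3.
Step 20. [r6c8∈{5}] only 5 remains possible at r6c8, so r6c8=5.
Step 21. [r9c5∈{7}] nothing but 7 survives at r9c5 ⇒ r9c5=7.
Step 22. [r5c4∈{9}] r5c4 has the single candidate 9. So r5c4=9.
Step 23. [r8c3∈{6}] r8c3 has the single candidate 6, so r8c3=6.
Step 24. [r4c7∈{9}] r4c7 is down to just 9. So r4c7=9.
Step 25. [r5c8∈{1}] nothing but 1 survives at r5c8 ⇒ r5c8=1.
Step 26. [r7c5∈{1}] r7c5 is down to just 1 ⇒ r7c5=1.
Step 27. [r2c1∈{4}] r2c1 has the single candidate 4 ⇒ r2c1=4.
Step 28. [r3c5∈{6}] r3c5 is down to just 6, so r3c5=6.
Step 29. [r9c7∈{5}] r9c7's peers cover all but 5, so r9c7=5.
Step 30. [r1c6∈{5}] r1c6 has the single candidate 5. So r1c6=5.
Step 31. [r7c7∈{3}] r7c7 is down to just 3 ⇒ r7c7=3.
Step 32. [r3c3∈{2}] only 2 remains possible at r3c3. So r3c3=2.
Step 33. [r5c1∈{2}] r5c1's peers cover all but 2, so r5c1=2.
Step 34. [r1c1∈{9}] r1c1 is down to just 9. So r1c1=9.
Step 35. [r6c5∈{4}] r6c5 is down to just 4, so r6c5=4.
Step 36. [r8c6∈{3}] nothing but 3 survives at r8c6, so r8c6=3.
Step 37. [r6c9∈{8}] r6c9's peers cover all but 8 ⇒ r6c9=8.
Step 38. [r1c3∈{8}] only 8 remains possible at r1c3. So r1c3=8.
Step 39. [r7c3∈{4}] nothing but 4 survives at r7c3. So r7c3=4.

Answer: 9 6 8 7 3 5 1 2 4 / 4 3 5 2 8 1 6 9 7 / 1 7 2 4 6 9 8 3 5 / 5 8 7 1 2 6 9 4 3 / 2 4 3 9 5 8 7 1 6 / 6 9 1 3 4 7 2 5 8 / 7 5 4 8 1 2 3 6 9 / 8 2 6 5 9 3 4 7 1 / 3 1 9 6 7 4 5 8 2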